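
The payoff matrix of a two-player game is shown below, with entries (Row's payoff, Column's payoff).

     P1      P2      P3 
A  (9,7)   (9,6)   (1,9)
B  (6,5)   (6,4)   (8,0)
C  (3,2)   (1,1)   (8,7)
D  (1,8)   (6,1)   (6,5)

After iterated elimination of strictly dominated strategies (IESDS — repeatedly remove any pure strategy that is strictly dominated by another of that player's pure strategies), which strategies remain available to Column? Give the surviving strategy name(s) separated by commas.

P1, P3

Column P2 is eliminated: P1 beats it against every remaining row (A: 7>6, B: 5>4, C: 2>1, D: 8>1).
Row's strategy D is strictly dominated by B (P1: 6>1, P3: 8>6) and is removed.
Among the remaining strategies, none is strictly dominated by another pure strategy of the same player, so the elimination stops.
Surviving strategies — Row: {A, B, C}; Column: {P1, P3}.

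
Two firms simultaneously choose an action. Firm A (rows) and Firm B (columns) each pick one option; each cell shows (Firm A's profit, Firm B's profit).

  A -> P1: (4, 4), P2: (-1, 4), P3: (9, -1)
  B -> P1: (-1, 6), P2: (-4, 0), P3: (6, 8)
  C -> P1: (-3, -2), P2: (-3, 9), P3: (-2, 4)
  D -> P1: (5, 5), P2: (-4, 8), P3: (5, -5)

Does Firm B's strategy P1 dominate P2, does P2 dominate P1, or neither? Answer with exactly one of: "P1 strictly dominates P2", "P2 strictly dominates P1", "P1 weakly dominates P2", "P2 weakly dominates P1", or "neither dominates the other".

neither dominates the other

Compare P1 to P2 across each choice by Firm A: A: 4=4, B: 6>0, C: -2<9, D: 5<8.
P1 does better at B but worse at C, D; neither strategy dominates the other.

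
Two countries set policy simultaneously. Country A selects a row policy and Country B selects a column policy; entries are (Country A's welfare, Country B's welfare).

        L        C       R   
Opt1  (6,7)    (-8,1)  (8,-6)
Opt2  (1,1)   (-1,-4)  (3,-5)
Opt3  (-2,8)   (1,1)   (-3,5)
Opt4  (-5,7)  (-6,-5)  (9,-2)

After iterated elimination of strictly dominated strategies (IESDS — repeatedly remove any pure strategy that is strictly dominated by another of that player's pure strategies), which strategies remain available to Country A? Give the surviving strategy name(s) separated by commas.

Opt1

Column C is eliminated: L beats it against every remaining row (Opt1: 7>1, Opt2: 1>-4, Opt3: 8>1, Opt4: 7>-5).
For Country A, Opt1 strictly dominates Opt2 on the remaining columns (L: 6>1, R: 8>3); eliminate Opt2.
Country A's strategy Opt3 is strictly dominated by Opt1 (L: 6>-2, R: 8>-3) and is removed.
For Country B, L strictly dominates R on the remaining rows (Opt1: 7>-6, Opt4: 7>-2); eliminate R.
Row Opt4 is eliminated: Opt1 beats it against every remaining column (L: 6>-5).
Among the remaining strategies, none is strictly dominated by another pure strategy of the same player, so the elimination stops.
Surviving strategies — Country A: {Opt1}; Country B: {L}.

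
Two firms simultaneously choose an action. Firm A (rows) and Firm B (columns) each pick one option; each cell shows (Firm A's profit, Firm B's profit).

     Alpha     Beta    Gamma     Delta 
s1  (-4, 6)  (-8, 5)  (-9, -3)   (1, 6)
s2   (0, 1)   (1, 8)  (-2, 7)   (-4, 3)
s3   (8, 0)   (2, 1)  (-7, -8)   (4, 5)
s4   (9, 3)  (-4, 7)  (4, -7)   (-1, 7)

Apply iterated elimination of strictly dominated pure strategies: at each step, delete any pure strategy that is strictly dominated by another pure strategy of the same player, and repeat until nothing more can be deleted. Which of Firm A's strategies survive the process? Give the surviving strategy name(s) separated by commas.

Firm A's strategy s1 is strictly dominated by s3 (Alpha: 8>-4, Beta: 2>-8, Gamma: -7>-9, Delta: 4>1) and is removed.
Column Alpha is eliminated: Beta beats it against every remaining row (s2: 8>1, s3: 1>0, s4: 7>3).
Column Gamma is eliminated: Beta beats it against every remaining row (s2: 8>7, s3: 1>-8, s4: 7>-7).
Row s2 is eliminated: s3 beats it against every remaining column (Beta: 2>1, Delta: 4>-4).
For Firm A, s3 strictly dominates s4 on the remaining columns (Beta: 2>-4, Delta: 4>-1); eliminate s4.
Column Beta is eliminated: Delta beats it against every remaining row (s3: 5>1).
Among the remaining strategies, none is strictly dominated by another pure strategy of the same player, so the elimination stops.
Surviving strategies — Firm A: {s3}; Firm B: {Delta}.

s3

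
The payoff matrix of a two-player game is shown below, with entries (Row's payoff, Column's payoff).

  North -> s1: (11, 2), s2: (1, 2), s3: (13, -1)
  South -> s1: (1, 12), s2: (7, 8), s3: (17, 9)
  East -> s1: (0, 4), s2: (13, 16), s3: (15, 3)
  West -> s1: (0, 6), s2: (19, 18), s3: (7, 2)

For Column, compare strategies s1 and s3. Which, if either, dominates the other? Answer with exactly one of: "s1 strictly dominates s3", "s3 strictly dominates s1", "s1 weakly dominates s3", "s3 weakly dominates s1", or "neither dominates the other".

Compare s1 to s3 across every action of Row: North: 2>-1, South: 12>9, East: 4>3, West: 6>2.
Every comparison favours s1, so s1 strictly dominates s3.

s1 strictly dominates s3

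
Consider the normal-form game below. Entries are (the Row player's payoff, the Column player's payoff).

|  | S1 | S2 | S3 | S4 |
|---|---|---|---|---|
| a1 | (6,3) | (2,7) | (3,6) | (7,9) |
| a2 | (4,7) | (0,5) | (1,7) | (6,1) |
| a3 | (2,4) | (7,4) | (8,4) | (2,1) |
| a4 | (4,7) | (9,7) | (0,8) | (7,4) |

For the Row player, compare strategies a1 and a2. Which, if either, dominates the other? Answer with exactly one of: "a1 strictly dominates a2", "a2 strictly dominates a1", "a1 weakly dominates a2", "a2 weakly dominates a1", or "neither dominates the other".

a1 strictly dominates a2

Compare a1 to a2 across every action of the Column player: S1: 6>4, S2: 2>0, S3: 3>1, S4: 7>6.
Every comparison favours a1, so a1 strictly dominates a2.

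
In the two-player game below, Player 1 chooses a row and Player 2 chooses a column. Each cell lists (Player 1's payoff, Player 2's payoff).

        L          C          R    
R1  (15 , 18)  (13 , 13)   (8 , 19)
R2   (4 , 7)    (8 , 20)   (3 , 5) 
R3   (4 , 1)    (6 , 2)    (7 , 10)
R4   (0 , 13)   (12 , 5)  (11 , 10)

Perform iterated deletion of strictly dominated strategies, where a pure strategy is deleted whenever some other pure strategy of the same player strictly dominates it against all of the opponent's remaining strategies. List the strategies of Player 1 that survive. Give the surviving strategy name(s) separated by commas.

R1, R4

Player 1's strategy R2 is strictly dominated by R1 (L: 15>4, C: 13>8, R: 8>3) and is removed.
Player 1's strategy R3 is strictly dominated by R1 (L: 15>4, C: 13>6, R: 8>7) and is removed.
For Player 2, L strictly dominates C on the remaining rows (R1: 18>13, R4: 13>5); eliminate C.
Among the remaining strategies, none is strictly dominated by another pure strategy of the same player, so the elimination stops.
Surviving strategies — Player 1: {R1, R4}; Player 2: {L, R}.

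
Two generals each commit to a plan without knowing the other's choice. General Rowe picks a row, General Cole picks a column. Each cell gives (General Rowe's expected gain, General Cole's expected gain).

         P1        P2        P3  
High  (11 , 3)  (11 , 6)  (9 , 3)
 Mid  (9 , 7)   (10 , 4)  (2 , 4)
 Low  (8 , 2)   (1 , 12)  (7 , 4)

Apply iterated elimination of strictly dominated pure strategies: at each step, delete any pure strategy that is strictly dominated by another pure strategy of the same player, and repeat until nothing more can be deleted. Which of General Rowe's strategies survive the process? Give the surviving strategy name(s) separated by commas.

High

General Rowe's strategy Mid is strictly dominated by High (P1: 11>9, P2: 11>10, P3: 9>2) and is removed.
For General Rowe, High strictly dominates Low on the remaining columns (P1: 11>8, P2: 11>1, P3: 9>7); eliminate Low.
Column P1 is eliminated: P2 beats it against every remaining row (High: 6>3).
For General Cole, P2 strictly dominates P3 on the remaining rows (High: 6>3); eliminate P3.
Among the remaining strategies, none is strictly dominated by another pure strategy of the same player, so the elimination stops.
Surviving strategies — General Rowe: {High}; General Cole: {P2}.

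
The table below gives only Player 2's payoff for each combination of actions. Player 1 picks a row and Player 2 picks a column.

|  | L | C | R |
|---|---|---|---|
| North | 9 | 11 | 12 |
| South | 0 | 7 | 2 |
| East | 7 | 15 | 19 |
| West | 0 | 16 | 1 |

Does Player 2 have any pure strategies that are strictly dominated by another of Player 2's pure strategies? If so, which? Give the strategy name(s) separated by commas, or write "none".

L

L: dominated, since C does at least as well everywhere (North: 11>9, South: 7>0, East: 15>7, West: 16>0).
C is not dominated — it holds its own against L at North (11>9); R at South (7>2).
R: no other strategy beats it everywhere (L at North (12>9); C at North (12>11)).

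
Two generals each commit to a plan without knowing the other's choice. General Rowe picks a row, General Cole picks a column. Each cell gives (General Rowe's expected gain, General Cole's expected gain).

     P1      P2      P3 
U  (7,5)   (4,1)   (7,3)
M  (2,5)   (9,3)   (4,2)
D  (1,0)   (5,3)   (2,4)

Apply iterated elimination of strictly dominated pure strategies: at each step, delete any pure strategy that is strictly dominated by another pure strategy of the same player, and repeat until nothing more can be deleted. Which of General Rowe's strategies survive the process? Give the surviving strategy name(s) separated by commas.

General Rowe's strategy D is strictly dominated by M (P1: 2>1, P2: 9>5, P3: 4>2) and is removed.
General Cole's strategy P2 is strictly dominated by P1 (U: 5>1, M: 5>3) and is removed.
For General Rowe, U strictly dominates M on the remaining columns (P1: 7>2, P3: 7>4); eliminate M.
For General Cole, P1 strictly dominates P3 on the remaining rows (U: 5>3); eliminate P3.
Among the remaining strategies, none is strictly dominated by another pure strategy of the same player, so the elimination stops.
Surviving strategies — General Rowe: {U}; General Cole: {P1}.

U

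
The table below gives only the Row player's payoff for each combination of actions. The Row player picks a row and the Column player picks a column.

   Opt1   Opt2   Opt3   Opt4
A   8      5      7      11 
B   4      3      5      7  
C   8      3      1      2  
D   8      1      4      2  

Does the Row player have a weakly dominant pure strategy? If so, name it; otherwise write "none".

A vs B: Opt1: 8>4, Opt2: 5>3, Opt3: 7>5, Opt4: 11>7.
A vs C: Opt1: 8=8, Opt2: 5>3, Opt3: 7>1, Opt4: 11>2.
A vs D: Opt1: 8=8, Opt2: 5>1, Opt3: 7>4, Opt4: 11>2.
A is at least as good as every other strategy against every opponent action, so it is weakly dominant.

A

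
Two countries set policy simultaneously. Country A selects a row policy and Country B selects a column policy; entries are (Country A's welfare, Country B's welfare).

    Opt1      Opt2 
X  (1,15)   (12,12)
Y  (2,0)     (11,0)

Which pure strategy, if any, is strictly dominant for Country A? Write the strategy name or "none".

none

X fails to dominate Y at Opt1 (1<2).
Y fails to dominate X at Opt2 (11<12).
No single strategy dominates all the others.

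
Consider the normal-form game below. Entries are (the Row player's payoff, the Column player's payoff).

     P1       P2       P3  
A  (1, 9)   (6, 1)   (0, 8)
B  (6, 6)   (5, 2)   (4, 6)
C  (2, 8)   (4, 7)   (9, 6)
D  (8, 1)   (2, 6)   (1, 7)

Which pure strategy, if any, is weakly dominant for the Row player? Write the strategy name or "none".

none

A fails to dominate B at P1 (1<6).
B fails to dominate A at P2 (5<6).
C fails to dominate A at P2 (4<6).
D fails to dominate A at P2 (2<6).
No single strategy dominates all the others.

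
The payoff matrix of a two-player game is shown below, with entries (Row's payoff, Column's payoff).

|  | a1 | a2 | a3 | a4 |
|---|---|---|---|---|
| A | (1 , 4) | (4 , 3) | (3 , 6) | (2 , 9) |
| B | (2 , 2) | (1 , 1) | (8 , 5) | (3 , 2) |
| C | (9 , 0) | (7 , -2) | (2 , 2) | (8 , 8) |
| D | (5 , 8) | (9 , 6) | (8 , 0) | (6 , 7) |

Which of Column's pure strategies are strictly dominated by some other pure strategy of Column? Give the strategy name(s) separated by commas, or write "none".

a2

a1: no other strategy beats it everywhere (a2 at A (4>3); a3 at D (8>0); a4 at B (2=2)).
a2 is strictly dominated by a1 (A: 4>3, B: 2>1, C: 0>-2, D: 8>6).
a3: no other strategy beats it everywhere (a1 at A (6>4); a2 at A (6>3); a4 at B (5>2)).
a4: no other strategy beats it everywhere (a1 at A (9>4); a2 at A (9>3); a3 at A (9>6)).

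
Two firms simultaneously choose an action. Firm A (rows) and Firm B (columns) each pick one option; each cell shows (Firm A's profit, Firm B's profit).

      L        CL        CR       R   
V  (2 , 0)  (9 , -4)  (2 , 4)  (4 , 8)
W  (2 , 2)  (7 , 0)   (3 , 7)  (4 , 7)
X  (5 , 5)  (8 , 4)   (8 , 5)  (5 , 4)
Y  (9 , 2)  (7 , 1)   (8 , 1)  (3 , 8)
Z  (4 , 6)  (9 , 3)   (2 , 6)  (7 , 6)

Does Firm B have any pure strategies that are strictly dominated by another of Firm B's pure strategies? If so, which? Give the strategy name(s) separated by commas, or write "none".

Nothing dominates L: CL at V (0>-4); CR at X (5=5); R at X (5>4).
L strictly dominates CL — V: 0>-4, W: 2>0, X: 5>4, Y: 2>1, Z: 6>3.
CR is not dominated — it holds its own against L at V (4>0); CL at V (4>-4); R at W (7=7).
R is not dominated — it holds its own against L at V (8>0); CL at V (8>-4); CR at V (8>4).

CL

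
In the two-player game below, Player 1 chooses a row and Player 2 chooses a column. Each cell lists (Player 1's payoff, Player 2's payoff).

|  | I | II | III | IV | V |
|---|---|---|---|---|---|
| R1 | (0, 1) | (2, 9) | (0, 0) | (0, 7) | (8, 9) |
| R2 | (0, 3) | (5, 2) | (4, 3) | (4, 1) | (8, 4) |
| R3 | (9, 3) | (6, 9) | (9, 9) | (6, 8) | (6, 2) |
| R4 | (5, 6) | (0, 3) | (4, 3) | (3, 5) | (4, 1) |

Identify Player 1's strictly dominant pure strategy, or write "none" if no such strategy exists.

R1 fails to dominate R2 at I (0=0).
R2 fails to dominate R1 at I (0=0).
R3 fails to dominate R1 at V (6<8).
R4 fails to dominate R1 at II (0<2).
No single strategy dominates all the others.

none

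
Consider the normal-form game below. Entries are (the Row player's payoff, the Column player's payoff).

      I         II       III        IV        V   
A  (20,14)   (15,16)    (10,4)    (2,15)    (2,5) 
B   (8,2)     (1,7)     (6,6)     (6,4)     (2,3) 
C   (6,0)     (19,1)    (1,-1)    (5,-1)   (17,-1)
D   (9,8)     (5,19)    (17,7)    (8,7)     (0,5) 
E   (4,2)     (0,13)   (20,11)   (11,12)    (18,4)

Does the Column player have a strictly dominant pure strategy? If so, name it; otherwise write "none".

II vs I: A: 16>14, B: 7>2, C: 1>0, D: 19>8, E: 13>2.
II vs III: A: 16>4, B: 7>6, C: 1>-1, D: 19>7, E: 13>11.
II vs IV: A: 16>15, B: 7>4, C: 1>-1, D: 19>7, E: 13>12.
II vs V: A: 16>5, B: 7>3, C: 1>-1, D: 19>5, E: 13>4.
II strictly beats every other strategy against every opponent action, so it is strictly dominant.

II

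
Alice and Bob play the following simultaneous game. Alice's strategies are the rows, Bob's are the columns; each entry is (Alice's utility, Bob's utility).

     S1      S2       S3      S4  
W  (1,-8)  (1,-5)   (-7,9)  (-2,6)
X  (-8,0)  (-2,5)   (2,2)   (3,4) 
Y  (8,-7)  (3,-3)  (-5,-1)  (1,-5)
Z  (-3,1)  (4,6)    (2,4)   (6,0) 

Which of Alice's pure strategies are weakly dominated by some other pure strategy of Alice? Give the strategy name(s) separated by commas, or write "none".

W, X

W: dominated, since Y does at least as well everywhere (S1: 8>1, S2: 3>1, S3: -5>-7, S4: 1>-2).
Z weakly dominates X — S1: -3>-8, S2: 4>-2, S3: 2=2, S4: 6>3.
Nothing dominates Y: W at S1 (8>1); X at S1 (8>-8); Z at S1 (8>-3).
Z: no other strategy beats it everywhere (W at S2 (4>1); X at S1 (-3>-8); Y at S2 (4>3)).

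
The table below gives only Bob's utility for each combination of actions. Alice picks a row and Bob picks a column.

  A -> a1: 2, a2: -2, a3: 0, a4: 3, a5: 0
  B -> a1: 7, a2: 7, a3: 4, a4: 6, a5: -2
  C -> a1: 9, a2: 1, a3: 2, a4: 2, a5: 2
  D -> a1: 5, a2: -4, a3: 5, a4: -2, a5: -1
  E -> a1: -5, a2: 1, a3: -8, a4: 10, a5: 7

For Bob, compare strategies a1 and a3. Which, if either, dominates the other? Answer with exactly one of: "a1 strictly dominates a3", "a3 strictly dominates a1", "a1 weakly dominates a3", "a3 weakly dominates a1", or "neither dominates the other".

a1 weakly dominates a3

Compare a1 to a3 across each opponent action: A: 2>0, B: 7>4, C: 9>2, D: 5=5, E: -5>-8.
a1 is at least as good everywhere and strictly better somewhere (tied only at D), so a1 weakly but not strictly dominates a3.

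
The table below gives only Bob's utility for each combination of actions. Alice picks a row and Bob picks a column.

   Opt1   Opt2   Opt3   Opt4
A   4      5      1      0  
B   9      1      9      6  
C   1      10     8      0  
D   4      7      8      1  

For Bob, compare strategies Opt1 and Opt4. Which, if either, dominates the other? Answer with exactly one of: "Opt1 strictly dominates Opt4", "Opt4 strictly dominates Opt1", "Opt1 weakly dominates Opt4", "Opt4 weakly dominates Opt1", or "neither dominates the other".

Opt1 strictly dominates Opt4

Compare Opt1 to Opt4 across every action of Alice: A: 4>0, B: 9>6, C: 1>0, D: 4>1.
Every comparison favours Opt1, so Opt1 strictly dominates Opt4.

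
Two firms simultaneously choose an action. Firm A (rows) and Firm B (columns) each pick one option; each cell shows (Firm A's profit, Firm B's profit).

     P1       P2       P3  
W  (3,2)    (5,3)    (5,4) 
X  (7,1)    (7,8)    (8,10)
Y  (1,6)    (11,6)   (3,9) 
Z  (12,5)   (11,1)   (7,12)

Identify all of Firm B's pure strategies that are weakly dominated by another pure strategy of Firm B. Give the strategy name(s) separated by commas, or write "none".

P1, P2

P1: dominated, since P3 does at least as well everywhere (W: 4>2, X: 10>1, Y: 9>6, Z: 12>5).
P3 weakly dominates P2 — W: 4>3, X: 10>8, Y: 9>6, Z: 12>1.
Nothing dominates P3: P1 at W (4>2); P2 at W (4>3).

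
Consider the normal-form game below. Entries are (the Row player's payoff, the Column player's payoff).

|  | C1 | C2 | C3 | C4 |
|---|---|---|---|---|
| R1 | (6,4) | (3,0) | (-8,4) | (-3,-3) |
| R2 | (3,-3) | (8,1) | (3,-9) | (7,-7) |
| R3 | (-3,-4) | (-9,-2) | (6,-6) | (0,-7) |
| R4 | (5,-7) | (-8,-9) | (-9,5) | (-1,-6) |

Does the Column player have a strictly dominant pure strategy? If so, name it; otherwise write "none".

none

C1 fails to dominate C2 at R2 (-3<1).
C2 fails to dominate C1 at R1 (0<4).
C3 fails to dominate C1 at R1 (4=4).
C4 fails to dominate C1 at R1 (-3<4).
No single strategy dominates all the others.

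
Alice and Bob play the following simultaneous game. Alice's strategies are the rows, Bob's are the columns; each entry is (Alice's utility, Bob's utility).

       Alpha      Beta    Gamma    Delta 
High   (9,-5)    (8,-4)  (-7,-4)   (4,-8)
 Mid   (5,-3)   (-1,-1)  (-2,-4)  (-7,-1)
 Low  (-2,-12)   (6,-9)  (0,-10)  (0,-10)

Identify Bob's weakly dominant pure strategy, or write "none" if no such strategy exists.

Beta

Beta vs Alpha: High: -4>-5, Mid: -1>-3, Low: -9>-12.
Beta vs Gamma: High: -4=-4, Mid: -1>-4, Low: -9>-10.
Beta vs Delta: High: -4>-8, Mid: -1=-1, Low: -9>-10.
Beta is at least as good as every other strategy against every opponent action, so it is weakly dominant.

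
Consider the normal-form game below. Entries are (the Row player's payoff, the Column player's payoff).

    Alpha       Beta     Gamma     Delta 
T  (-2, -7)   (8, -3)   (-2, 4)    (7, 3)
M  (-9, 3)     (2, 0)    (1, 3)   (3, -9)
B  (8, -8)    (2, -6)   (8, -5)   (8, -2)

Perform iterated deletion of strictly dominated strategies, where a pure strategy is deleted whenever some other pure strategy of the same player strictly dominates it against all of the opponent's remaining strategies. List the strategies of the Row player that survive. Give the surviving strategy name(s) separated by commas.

The Column player's strategy Beta is strictly dominated by Gamma (T: 4>-3, M: 3>0, B: -5>-6) and is removed.
For the Row player, B strictly dominates T on the remaining columns (Alpha: 8>-2, Gamma: 8>-2, Delta: 8>7); eliminate T.
The Row player's strategy M is strictly dominated by B (Alpha: 8>-9, Gamma: 8>1, Delta: 8>3) and is removed.
For the Column player, Gamma strictly dominates Alpha on the remaining rows (B: -5>-8); eliminate Alpha.
Column Gamma is eliminated: Delta beats it against every remaining row (B: -2>-5).
Among the remaining strategies, none is strictly dominated by another pure strategy of the same player, so the elimination stops.
Surviving strategies — the Row player: {B}; the Column player: {Delta}.

B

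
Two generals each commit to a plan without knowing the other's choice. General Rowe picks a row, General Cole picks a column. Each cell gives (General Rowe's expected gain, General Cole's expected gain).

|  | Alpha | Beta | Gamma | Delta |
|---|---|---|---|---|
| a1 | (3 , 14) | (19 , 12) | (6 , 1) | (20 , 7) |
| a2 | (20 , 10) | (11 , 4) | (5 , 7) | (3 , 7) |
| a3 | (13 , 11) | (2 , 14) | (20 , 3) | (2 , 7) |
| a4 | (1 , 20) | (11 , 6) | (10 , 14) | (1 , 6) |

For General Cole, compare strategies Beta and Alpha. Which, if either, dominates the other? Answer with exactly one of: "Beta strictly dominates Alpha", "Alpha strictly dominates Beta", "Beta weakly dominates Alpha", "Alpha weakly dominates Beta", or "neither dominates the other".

Compare Beta to Alpha across every action of General Rowe: a1: 12<14, a2: 4<10, a3: 14>11, a4: 6<20.
Beta does better at a3 but worse at a1, a2, a4; neither strategy dominates the other.

neither dominates the other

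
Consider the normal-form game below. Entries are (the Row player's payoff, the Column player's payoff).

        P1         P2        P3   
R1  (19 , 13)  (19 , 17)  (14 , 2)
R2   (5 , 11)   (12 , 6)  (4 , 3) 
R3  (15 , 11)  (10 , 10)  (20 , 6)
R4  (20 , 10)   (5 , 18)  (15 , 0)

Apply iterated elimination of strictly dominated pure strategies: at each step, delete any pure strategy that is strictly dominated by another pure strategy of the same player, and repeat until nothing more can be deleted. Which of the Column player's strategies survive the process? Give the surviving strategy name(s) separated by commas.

Row R2 is eliminated: R1 beats it against every remaining column (P1: 19>5, P2: 19>12, P3: 14>4).
The Column player's strategy P3 is strictly dominated by P1 (R1: 13>2, R3: 11>6, R4: 10>0) and is removed.
For the Row player, R1 strictly dominates R3 on the remaining columns (P1: 19>15, P2: 19>10); eliminate R3.
Column P1 is eliminated: P2 beats it against every remaining row (R1: 17>13, R4: 18>10).
Row R4 is eliminated: R1 beats it against every remaining column (P2: 19>5).
Among the remaining strategies, none is strictly dominated by another pure strategy of the same player, so the elimination stops.
Surviving strategies — the Row player: {R1}; the Column player: {P2}.

P2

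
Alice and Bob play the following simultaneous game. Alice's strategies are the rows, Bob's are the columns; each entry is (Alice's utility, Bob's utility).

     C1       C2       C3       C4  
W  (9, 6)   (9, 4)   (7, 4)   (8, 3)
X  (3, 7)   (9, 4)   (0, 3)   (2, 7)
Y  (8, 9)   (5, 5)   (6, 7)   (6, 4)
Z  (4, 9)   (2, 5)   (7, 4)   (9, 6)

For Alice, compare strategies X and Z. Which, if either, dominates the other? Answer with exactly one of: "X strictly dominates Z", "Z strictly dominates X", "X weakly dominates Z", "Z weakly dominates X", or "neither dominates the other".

neither dominates the other

X's payoffs vs Z's, by Bob's action — C1: 3<4, C2: 9>2, C3: 0<7, C4: 2<9.
X does better at C2 but worse at C1, C3, C4; neither strategy dominates the other.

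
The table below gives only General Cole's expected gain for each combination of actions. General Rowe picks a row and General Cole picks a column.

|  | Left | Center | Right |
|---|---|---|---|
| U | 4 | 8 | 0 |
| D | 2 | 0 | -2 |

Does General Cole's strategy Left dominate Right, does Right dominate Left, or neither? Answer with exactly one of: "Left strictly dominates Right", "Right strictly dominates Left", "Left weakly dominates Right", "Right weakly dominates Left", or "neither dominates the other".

Compare Left to Right across each choice by General Rowe: U: 4>0, D: 2>-2.
Left gives a strictly higher payoff against each choice by General Rowe, so Left strictly dominates Right.

Left strictly dominates Right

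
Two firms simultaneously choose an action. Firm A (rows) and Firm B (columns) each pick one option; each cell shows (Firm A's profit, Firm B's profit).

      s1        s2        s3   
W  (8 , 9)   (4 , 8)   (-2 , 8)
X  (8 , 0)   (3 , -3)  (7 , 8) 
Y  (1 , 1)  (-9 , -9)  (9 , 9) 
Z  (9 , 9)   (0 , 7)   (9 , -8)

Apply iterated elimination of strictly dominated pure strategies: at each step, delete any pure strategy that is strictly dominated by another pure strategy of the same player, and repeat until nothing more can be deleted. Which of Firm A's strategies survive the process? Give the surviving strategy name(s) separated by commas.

Y, Z

For Firm B, s1 strictly dominates s2 on the remaining rows (W: 9>8, X: 0>-3, Y: 1>-9, Z: 9>7); eliminate s2.
Firm A's strategy W is strictly dominated by Z (s1: 9>8, s3: 9>-2) and is removed.
Row X is eliminated: Z beats it against every remaining column (s1: 9>8, s3: 9>7).
Among the remaining strategies, none is strictly dominated by another pure strategy of the same player, so the elimination stops.
Surviving strategies — Firm A: {Y, Z}; Firm B: {s1, s3}.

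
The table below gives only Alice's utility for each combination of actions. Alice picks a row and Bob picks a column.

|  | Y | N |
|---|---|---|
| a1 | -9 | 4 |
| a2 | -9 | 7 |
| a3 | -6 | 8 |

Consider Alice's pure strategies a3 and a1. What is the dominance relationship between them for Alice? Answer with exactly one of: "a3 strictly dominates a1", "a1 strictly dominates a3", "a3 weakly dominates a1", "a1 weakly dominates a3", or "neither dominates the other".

a3 strictly dominates a1

a3's payoffs vs a1's, by Bob's action — Y: -6>-9, N: 8>4.
Every comparison favours a3, so a3 strictly dominates a1.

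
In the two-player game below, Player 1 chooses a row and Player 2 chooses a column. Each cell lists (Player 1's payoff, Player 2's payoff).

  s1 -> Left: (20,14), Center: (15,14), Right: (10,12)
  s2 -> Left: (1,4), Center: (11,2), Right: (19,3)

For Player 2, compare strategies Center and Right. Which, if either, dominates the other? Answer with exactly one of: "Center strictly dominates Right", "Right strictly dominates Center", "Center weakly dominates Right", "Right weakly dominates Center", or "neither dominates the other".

neither dominates the other

Compare Center to Right across each choice by Player 1: s1: 14>12, s2: 2<3.
Center does better at s1 but worse at s2; neither strategy dominates the other.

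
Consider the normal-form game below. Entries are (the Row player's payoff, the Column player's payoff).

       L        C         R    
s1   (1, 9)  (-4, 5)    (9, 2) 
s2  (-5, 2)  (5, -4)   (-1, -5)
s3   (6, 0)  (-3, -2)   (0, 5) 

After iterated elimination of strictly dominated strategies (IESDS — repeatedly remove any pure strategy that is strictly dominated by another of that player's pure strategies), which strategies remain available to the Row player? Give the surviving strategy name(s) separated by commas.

s1, s3

For the Column player, L strictly dominates C on the remaining rows (s1: 9>5, s2: 2>-4, s3: 0>-2); eliminate C.
Row s2 is eliminated: s1 beats it against every remaining column (L: 1>-5, R: 9>-1).
Among the remaining strategies, none is strictly dominated by another pure strategy of the same player, so the elimination stops.
Surviving strategies — the Row player: {s1, s3}; the Column player: {L, R}.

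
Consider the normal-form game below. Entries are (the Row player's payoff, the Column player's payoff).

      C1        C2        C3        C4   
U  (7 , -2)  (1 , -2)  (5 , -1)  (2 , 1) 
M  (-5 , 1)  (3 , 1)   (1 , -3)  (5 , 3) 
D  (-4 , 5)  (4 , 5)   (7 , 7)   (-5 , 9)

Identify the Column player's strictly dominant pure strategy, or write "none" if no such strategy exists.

C4 vs C1: U: 1>-2, M: 3>1, D: 9>5.
C4 vs C2: U: 1>-2, M: 3>1, D: 9>5.
C4 vs C3: U: 1>-1, M: 3>-3, D: 9>7.
C4 strictly beats every other strategy against every opponent action, so it is strictly dominant.

C4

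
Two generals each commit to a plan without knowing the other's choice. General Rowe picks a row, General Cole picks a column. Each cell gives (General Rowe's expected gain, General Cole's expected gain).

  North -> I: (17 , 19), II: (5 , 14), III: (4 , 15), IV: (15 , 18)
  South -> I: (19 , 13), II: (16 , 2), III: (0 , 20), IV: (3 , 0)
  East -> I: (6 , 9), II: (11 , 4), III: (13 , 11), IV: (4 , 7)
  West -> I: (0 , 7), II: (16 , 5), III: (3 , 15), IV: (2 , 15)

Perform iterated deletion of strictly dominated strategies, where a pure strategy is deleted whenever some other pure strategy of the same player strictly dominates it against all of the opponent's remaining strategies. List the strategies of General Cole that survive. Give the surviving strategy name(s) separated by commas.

I, III

Column II is eliminated: I beats it against every remaining row (North: 19>14, South: 13>2, East: 9>4, West: 7>5).
Row West is eliminated: North beats it against every remaining column (I: 17>0, III: 4>3, IV: 15>2).
For General Cole, I strictly dominates IV on the remaining rows (North: 19>18, South: 13>0, East: 9>7); eliminate IV.
Among the remaining strategies, none is strictly dominated by another pure strategy of the same player, so the elimination stops.
Surviving strategies — General Rowe: {North, South, East}; General Cole: {I, III}.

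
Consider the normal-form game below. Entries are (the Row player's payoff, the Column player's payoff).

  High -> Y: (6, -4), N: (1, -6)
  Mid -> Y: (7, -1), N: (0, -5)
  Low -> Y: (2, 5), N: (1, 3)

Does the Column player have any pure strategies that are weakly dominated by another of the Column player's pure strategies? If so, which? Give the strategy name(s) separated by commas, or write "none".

Y: no other strategy beats it everywhere (N at High (-4>-6)).
N: dominated, since Y does at least as well everywhere (High: -4>-6, Mid: -1>-5, Low: 5>3).

N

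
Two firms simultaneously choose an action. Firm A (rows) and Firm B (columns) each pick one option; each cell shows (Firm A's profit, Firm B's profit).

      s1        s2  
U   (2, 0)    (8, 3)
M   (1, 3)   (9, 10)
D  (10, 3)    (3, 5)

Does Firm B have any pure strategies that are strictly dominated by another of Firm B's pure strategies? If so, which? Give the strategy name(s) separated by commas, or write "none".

s1

s1 is strictly dominated by s2 (U: 3>0, M: 10>3, D: 5>3).
s2 is not dominated — it holds its own against s1 at U (3>0).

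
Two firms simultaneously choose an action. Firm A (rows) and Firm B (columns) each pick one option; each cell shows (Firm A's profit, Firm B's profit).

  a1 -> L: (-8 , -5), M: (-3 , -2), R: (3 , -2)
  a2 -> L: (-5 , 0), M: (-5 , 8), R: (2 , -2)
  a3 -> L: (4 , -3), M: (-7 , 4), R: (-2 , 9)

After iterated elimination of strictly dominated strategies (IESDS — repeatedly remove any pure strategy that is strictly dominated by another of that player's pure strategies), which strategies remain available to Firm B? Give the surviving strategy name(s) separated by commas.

M, R

Firm B's strategy L is strictly dominated by M (a1: -2>-5, a2: 8>0, a3: 4>-3) and is removed.
Row a2 is eliminated: a1 beats it against every remaining column (M: -3>-5, R: 3>2).
Row a3 is eliminated: a1 beats it against every remaining column (M: -3>-7, R: 3>-2).
Among the remaining strategies, none is strictly dominated by another pure strategy of the same player, so the elimination stops.
Surviving strategies — Firm A: {a1}; Firm B: {M, R}.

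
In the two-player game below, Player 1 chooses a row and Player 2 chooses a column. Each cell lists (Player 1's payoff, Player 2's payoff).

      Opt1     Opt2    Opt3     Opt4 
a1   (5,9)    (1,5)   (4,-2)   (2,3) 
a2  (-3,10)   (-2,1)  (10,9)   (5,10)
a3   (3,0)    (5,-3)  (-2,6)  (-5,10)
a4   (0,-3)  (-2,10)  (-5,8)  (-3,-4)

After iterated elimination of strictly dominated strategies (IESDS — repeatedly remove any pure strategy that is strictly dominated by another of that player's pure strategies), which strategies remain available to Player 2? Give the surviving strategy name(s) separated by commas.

Opt1, Opt4

For Player 1, a1 strictly dominates a4 on the remaining columns (Opt1: 5>0, Opt2: 1>-2, Opt3: 4>-5, Opt4: 2>-3); eliminate a4.
Column Opt2 is eliminated: Opt1 beats it against every remaining row (a1: 9>5, a2: 10>1, a3: 0>-3).
For Player 1, a1 strictly dominates a3 on the remaining columns (Opt1: 5>3, Opt3: 4>-2, Opt4: 2>-5); eliminate a3.
Column Opt3 is eliminated: Opt1 beats it against every remaining row (a1: 9>-2, a2: 10>9).
Among the remaining strategies, none is strictly dominated by another pure strategy of the same player, so the elimination stops.
Surviving strategies — Player 1: {a1, a2}; Player 2: {Opt1, Opt4}.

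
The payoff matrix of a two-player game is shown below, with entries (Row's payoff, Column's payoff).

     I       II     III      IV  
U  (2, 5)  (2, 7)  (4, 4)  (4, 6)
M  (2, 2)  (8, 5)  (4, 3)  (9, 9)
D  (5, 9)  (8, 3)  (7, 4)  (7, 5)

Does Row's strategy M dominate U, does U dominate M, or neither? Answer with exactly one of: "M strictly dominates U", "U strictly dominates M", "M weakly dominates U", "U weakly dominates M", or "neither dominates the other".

Compare M to U across each opponent action: I: 2=2, II: 8>2, III: 4=4, IV: 9>4.
M is at least as good everywhere and strictly better somewhere (tied only at I, III), so M weakly but not strictly dominates U.

M weakly dominates U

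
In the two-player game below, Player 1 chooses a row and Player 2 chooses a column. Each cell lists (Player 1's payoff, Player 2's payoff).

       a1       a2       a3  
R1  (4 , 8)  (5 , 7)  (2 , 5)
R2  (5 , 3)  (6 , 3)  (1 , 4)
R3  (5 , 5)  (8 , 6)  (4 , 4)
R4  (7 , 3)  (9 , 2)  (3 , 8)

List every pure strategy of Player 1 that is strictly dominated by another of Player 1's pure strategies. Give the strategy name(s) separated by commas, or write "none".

R1: dominated, since R3 does at least as well everywhere (a1: 5>4, a2: 8>5, a3: 4>2).
R2 is strictly dominated by R4 (a1: 7>5, a2: 9>6, a3: 3>1).
Nothing dominates R3: R1 at a1 (5>4); R2 at a1 (5=5); R4 at a3 (4>3).
R4: no other strategy beats it everywhere (R1 at a1 (7>4); R2 at a1 (7>5); R3 at a1 (7>5)).

R1, R2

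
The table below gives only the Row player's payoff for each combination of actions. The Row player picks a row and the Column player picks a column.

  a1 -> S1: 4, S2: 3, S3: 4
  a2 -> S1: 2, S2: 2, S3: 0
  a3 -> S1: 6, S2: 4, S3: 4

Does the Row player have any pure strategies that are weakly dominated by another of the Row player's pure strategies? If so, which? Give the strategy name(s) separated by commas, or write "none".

a1, a2

a1 is weakly dominated by a3 (S1: 6>4, S2: 4>3, S3: 4=4).
a2 is weakly dominated by a1 (S1: 4>2, S2: 3>2, S3: 4>0).
a3: no other strategy beats it everywhere (a1 at S1 (6>4); a2 at S1 (6>2)).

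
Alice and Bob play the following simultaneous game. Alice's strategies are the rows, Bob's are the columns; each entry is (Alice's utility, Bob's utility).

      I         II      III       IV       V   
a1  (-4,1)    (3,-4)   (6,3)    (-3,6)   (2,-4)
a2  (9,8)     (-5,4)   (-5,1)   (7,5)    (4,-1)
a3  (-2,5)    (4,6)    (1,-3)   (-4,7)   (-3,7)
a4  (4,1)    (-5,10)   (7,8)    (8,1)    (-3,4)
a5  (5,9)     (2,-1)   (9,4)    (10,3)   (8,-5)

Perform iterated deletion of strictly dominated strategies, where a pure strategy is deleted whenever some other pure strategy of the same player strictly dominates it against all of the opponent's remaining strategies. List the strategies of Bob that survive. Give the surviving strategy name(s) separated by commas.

I

For Alice, a5 strictly dominates a4 on the remaining columns (I: 5>4, II: 2>-5, III: 9>7, IV: 10>8, V: 8>-3); eliminate a4.
Column II is eliminated: IV beats it against every remaining row (a1: 6>-4, a2: 5>4, a3: 7>6, a5: 3>-1).
Alice's strategy a1 is strictly dominated by a5 (I: 5>-4, III: 9>6, IV: 10>-3, V: 8>2) and is removed.
For Alice, a5 strictly dominates a3 on the remaining columns (I: 5>-2, III: 9>1, IV: 10>-4, V: 8>-3); eliminate a3.
Bob's strategy III is strictly dominated by I (a2: 8>1, a5: 9>4) and is removed.
Column IV is eliminated: I beats it against every remaining row (a2: 8>5, a5: 9>3).
Bob's strategy V is strictly dominated by I (a2: 8>-1, a5: 9>-5) and is removed.
Row a5 is eliminated: a2 beats it against every remaining column (I: 9>5).
Among the remaining strategies, none is strictly dominated by another pure strategy of the same player, so the elimination stops.
Surviving strategies — Alice: {a2}; Bob: {I}.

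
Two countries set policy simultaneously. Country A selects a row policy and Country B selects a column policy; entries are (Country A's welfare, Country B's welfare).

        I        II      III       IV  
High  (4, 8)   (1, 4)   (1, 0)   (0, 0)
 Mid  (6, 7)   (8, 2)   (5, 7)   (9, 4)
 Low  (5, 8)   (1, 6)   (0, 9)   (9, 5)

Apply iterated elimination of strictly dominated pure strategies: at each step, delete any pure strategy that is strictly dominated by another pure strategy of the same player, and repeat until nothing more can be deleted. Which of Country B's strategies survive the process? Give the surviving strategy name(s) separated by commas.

I, III

Country A's strategy High is strictly dominated by Mid (I: 6>4, II: 8>1, III: 5>1, IV: 9>0) and is removed.
Column II is eliminated: I beats it against every remaining row (Mid: 7>2, Low: 8>6).
Column IV is eliminated: I beats it against every remaining row (Mid: 7>4, Low: 8>5).
Country A's strategy Low is strictly dominated by Mid (I: 6>5, III: 5>0) and is removed.
Among the remaining strategies, none is strictly dominated by another pure strategy of the same player, so the elimination stops.
Surviving strategies — Country A: {Mid}; Country B: {I, III}.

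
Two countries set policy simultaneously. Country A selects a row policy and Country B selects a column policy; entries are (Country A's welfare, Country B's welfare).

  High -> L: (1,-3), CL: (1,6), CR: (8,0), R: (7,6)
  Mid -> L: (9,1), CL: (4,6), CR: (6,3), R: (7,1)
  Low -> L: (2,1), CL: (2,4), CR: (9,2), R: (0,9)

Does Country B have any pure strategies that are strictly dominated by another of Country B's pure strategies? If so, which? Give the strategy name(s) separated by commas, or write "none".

L: dominated, since CL does at least as well everywhere (High: 6>-3, Mid: 6>1, Low: 4>1).
Nothing dominates CL: L at High (6>-3); CR at High (6>0); R at High (6=6).
CR: dominated, since CL does at least as well everywhere (High: 6>0, Mid: 6>3, Low: 4>2).
R: no other strategy beats it everywhere (L at High (6>-3); CL at High (6=6); CR at High (6>0)).

L, CR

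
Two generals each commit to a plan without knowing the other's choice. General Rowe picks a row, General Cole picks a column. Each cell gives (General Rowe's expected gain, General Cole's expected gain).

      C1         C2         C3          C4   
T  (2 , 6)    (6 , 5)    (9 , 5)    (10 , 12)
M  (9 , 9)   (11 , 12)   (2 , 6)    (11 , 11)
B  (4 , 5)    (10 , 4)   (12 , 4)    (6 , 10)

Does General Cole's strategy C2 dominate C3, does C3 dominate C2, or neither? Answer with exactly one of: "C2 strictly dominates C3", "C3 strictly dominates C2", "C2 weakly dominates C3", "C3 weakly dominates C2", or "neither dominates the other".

Compare C2 to C3 across each opponent action: T: 5=5, M: 12>6, B: 4=4.
C2 is at least as good everywhere and strictly better somewhere (tied only at T, B), so C2 weakly but not strictly dominates C3.

C2 weakly dominates C3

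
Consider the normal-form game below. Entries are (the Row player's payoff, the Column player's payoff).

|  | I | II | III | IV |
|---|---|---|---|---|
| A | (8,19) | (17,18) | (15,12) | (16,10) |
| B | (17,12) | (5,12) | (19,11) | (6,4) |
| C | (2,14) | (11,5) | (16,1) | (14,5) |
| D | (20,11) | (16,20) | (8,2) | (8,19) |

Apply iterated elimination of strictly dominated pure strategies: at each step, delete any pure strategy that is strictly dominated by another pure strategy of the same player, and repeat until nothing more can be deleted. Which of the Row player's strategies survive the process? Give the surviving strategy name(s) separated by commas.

Column III is eliminated: I beats it against every remaining row (A: 19>12, B: 12>11, C: 14>1, D: 11>2).
Row B is eliminated: D beats it against every remaining column (I: 20>17, II: 16>5, IV: 8>6).
Row C is eliminated: A beats it against every remaining column (I: 8>2, II: 17>11, IV: 16>14).
For the Column player, II strictly dominates IV on the remaining rows (A: 18>10, D: 20>19); eliminate IV.
Among the remaining strategies, none is strictly dominated by another pure strategy of the same player, so the elimination stops.
Surviving strategies — the Row player: {A, D}; the Column player: {I, II}.

A, D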